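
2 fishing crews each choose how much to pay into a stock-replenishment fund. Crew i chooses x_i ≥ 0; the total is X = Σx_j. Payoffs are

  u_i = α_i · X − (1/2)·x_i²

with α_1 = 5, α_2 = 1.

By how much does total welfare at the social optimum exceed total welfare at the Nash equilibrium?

13

Crew i's FOC: ∂u_i/∂x_i = α_i − x_i = 0, so x_i* = α_i.
NE contributions = (5, 1); X = 6.
W^NE = (Σα)·X − ½Σα_i² = 6² − ½·26 = 23.
Planner sets x_i = Σα_j = 6 for every i, so X^SO = 2·6 = 12.
W^SO = (Σα)·X^SO − ½·2·(Σα)² = (2/2)·6² = 36.
Deadweight loss = W^SO − W^NE = 13.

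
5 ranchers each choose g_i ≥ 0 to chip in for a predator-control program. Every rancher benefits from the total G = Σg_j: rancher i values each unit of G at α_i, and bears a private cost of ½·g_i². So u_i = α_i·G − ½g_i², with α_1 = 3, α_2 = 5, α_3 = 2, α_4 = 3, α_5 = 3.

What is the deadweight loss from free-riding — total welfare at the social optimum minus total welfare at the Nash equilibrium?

412

Rancher i's FOC: ∂u_i/∂g_i = α_i − g_i = 0, so g_i* = α_i.
NE contributions = (3, 5, 2, 3, 3); G = 16.
W^NE = (Σα)·G − ½Σα_i² = 16² − ½·56 = 228.
Planner sets g_i = Σα_j = 16 for every i, so G^SO = 5·16 = 80.
W^SO = (Σα)·G^SO − ½·5·(Σα)² = (5/2)·16² = 640.
Deadweight loss = W^SO − W^NE = 412.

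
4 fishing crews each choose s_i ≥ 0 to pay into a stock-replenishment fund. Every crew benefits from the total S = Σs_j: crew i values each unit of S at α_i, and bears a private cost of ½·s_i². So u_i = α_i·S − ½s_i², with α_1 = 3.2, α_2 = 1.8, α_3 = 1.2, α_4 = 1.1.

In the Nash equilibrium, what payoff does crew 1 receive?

18.24

Crew i's FOC: ∂u_i/∂s_i = α_i − s_i = 0, so s_i* = α_i.
NE contributions = (3.2, 1.8, 1.2, 1.1); S = 7.3.
u_1 = α_1·S − ½·(s_1)² = 3.2·7.3 − ½·3.2² = 18.24.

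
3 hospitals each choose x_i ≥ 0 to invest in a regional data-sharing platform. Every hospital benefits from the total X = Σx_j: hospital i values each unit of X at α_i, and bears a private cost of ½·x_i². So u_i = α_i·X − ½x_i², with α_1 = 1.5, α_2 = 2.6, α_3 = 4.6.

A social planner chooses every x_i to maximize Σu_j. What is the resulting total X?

26.1

Planner FOC: ∂(Σu_j)/∂x_i = (Σα_j) − x_i = 0, so x_i^SO = Σα_j = 8.7 for every i; X^SO = 26.1.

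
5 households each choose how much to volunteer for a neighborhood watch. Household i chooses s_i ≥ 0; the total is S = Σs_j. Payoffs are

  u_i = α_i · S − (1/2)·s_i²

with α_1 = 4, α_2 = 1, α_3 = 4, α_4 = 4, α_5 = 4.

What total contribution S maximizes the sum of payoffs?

Planner FOC: ∂(Σu_j)/∂s_i = (Σα_j) − s_i = 0, so s_i^SO = Σα_j = 17 for every i; S^SO = 85.

85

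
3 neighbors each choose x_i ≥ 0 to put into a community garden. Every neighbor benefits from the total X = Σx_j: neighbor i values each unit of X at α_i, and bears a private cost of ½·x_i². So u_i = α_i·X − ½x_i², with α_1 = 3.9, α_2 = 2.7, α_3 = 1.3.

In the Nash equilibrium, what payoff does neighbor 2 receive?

17.685

Neighbor i's FOC: ∂u_i/∂x_i = α_i − x_i = 0, so x_i* = α_i.
NE contributions = (3.9, 2.7, 1.3); X = 7.9.
u_2 = α_2·X − ½·(x_2)² = 2.7·7.9 − ½·2.7² = 17.685.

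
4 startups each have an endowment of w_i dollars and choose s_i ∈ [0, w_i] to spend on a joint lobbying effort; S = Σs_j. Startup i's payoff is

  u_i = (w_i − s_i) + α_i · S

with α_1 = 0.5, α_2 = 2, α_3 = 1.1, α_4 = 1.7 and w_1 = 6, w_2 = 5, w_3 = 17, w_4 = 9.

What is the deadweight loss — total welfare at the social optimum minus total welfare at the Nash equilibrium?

25.8

∂u_i/∂s_i = α_i − 1, so startup i contributes w_i if α_i > 1, else 0.
α_i > 1 for i ∈ {2, 3, 4}; NE contributions (0, 5, 17, 9), S = 31.
W^NE = Σw_i − S^NE + (Σα_i)·S^NE = 37 + 4.3·31 = 170.3.
Planner: ∂(Σu_j)/∂s_i = Σα_j − 1 = 4.3 > 0, so everyone contributes w_i; S^SO = 37, W^SO = 37 + 4.3·37 = 196.1.
Deadweight loss = 25.8.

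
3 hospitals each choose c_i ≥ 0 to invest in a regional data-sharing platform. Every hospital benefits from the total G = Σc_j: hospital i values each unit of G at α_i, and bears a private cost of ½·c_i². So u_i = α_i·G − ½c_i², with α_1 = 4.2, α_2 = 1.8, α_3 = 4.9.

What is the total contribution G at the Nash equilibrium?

Hospital i's FOC: ∂u_i/∂c_i = α_i − c_i = 0, so c_i* = α_i.
NE contributions = (4.2, 1.8, 4.9); G = 10.9.

10.9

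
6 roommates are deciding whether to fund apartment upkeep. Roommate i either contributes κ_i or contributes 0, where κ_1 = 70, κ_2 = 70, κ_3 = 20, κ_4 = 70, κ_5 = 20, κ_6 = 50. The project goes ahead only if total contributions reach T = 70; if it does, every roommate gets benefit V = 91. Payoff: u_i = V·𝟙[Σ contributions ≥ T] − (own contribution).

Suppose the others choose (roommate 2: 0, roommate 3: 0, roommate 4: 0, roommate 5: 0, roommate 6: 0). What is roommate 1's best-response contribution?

Others' total = 0. Contributing 70 brings total to 70 ≥ 70: gain V − κ_1 = 21.
Best response: 70.

70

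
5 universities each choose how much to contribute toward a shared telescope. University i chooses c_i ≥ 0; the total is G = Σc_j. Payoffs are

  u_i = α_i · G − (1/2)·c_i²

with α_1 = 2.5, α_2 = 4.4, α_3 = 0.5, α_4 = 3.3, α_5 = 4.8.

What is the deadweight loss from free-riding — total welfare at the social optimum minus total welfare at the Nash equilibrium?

390.27

University i's FOC: ∂u_i/∂c_i = α_i − c_i = 0, so c_i* = α_i.
NE contributions = (2.5, 4.4, 0.5, 3.3, 4.8); G = 15.5.
W^NE = (Σα)·G − ½Σα_i² = 15.5² − ½·59.79 = 210.355.
Planner sets c_i = Σα_j = 15.5 for every i, so G^SO = 5·15.5 = 77.5.
W^SO = (Σα)·G^SO − ½·5·(Σα)² = (5/2)·15.5² = 600.625.
Deadweight loss = W^SO − W^NE = 390.27.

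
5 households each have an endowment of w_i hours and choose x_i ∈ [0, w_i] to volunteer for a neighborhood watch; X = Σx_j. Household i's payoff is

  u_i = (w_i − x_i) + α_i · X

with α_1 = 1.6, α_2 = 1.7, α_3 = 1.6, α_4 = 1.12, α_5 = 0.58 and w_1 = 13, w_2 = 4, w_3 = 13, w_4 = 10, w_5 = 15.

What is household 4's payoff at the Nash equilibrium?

∂u_i/∂x_i = α_i − 1, so household i contributes w_i if α_i > 1, else 0.
α_i > 1 for i ∈ {1, 2, 3, 4}; NE contributions (13, 4, 13, 10, 0), X = 40.
u_4 = (10 − 10) + 1.12·40 = 44.8.

44.8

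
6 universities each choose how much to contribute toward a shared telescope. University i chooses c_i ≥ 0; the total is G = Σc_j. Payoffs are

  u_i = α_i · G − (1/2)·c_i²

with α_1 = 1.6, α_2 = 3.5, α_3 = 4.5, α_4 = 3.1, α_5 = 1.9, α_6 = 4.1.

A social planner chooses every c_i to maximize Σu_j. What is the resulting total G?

112.2

Planner FOC: ∂(Σu_j)/∂c_i = (Σα_j) − c_i = 0, so c_i^SO = Σα_j = 18.7 for every i; G^SO = 112.2.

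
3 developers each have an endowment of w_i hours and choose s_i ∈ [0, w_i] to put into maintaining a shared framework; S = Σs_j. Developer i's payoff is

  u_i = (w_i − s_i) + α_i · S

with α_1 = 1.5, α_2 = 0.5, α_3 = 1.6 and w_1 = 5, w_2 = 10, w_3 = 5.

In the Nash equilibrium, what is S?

∂u_i/∂s_i = α_i − 1, so developer i contributes w_i if α_i > 1, else 0.
α_i > 1 for i ∈ {1, 3}; NE contributions (5, 0, 5), S = 10.

10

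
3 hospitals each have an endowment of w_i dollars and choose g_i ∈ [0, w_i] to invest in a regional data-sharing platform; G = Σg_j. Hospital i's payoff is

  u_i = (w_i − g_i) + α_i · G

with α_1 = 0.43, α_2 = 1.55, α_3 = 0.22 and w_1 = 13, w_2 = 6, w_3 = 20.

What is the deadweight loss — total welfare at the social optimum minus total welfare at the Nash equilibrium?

∂u_i/∂g_i = α_i − 1, so hospital i contributes w_i if α_i > 1, else 0.
α_i > 1 for i ∈ {2}; NE contributions (0, 6, 0), G = 6.
W^NE = Σw_i − G^NE + (Σα_i)·G^NE = 39 + 1.2·6 = 46.2.
Planner: ∂(Σu_j)/∂g_i = Σα_j − 1 = 1.2 > 0, so everyone contributes w_i; G^SO = 39, W^SO = 39 + 1.2·39 = 85.8.
Deadweight loss = 39.6.

39.6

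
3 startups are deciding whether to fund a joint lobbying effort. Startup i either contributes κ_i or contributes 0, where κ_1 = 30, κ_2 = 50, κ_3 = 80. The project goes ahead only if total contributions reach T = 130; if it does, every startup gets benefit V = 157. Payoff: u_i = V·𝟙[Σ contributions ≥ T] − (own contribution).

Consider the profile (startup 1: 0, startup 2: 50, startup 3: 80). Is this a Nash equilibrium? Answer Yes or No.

Yes

Total = 130 ≥ 130: provided.
Startup 1 (pledges 0, payoff 157): pledging 30 → total 160, payoff 127. No gain.
Startup 2 (pledges 50, payoff 107): dropping to 0 → total 80, payoff 0. No gain.
Startup 3 (pledges 80, payoff 77): dropping to 0 → total 50, payoff 0. No gain.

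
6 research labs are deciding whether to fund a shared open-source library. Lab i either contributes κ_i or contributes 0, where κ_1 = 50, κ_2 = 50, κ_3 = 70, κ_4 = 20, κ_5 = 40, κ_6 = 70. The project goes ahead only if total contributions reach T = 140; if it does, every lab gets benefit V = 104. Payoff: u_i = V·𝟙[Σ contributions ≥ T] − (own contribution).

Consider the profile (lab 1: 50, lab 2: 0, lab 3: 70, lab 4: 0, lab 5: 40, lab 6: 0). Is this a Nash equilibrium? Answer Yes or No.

Total = 160 ≥ 140: provided.
Lab 1 (pledges 50, payoff 54): dropping to 0 → total 110, payoff 0. No gain.
Lab 2 (pledges 0, payoff 104): pledging 50 → total 210, payoff 54. No gain.
Lab 3 (pledges 70, payoff 34): dropping to 0 → total 90, payoff 0. No gain.
Lab 4 (pledges 0, payoff 104): pledging 20 → total 180, payoff 84. No gain.
Lab 5 (pledges 40, payoff 64): dropping to 0 → total 120, payoff 0. No gain.
Lab 6 (pledges 0, payoff 104): pledging 70 → total 230, payoff 34. No gain.

Yes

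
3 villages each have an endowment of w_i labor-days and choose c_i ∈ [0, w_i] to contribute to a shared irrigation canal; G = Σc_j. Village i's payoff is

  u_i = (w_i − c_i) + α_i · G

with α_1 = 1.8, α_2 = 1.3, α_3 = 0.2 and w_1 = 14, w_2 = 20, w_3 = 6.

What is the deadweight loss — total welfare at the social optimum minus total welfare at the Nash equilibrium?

13.8

∂u_i/∂c_i = α_i − 1, so village i contributes w_i if α_i > 1, else 0.
α_i > 1 for i ∈ {1, 2}; NE contributions (14, 20, 0), G = 34.
W^NE = Σw_i − G^NE + (Σα_i)·G^NE = 40 + 2.3·34 = 118.2.
Planner: ∂(Σu_j)/∂c_i = Σα_j − 1 = 2.3 > 0, so everyone contributes w_i; G^SO = 40, W^SO = 40 + 2.3·40 = 132.
Deadweight loss = 13.8.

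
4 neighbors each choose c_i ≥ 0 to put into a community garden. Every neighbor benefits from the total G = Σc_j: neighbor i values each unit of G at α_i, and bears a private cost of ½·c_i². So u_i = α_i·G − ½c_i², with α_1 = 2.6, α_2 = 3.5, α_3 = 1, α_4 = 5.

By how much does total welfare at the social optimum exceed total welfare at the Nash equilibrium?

Neighbor i's FOC: ∂u_i/∂c_i = α_i − c_i = 0, so c_i* = α_i.
NE contributions = (2.6, 3.5, 1, 5); G = 12.1.
W^NE = (Σα)·G − ½Σα_i² = 12.1² − ½·45.01 = 123.905.
Planner sets c_i = Σα_j = 12.1 for every i, so G^SO = 4·12.1 = 48.4.
W^SO = (Σα)·G^SO − ½·4·(Σα)² = (4/2)·12.1² = 292.82.
Deadweight loss = W^SO − W^NE = 168.915.

168.915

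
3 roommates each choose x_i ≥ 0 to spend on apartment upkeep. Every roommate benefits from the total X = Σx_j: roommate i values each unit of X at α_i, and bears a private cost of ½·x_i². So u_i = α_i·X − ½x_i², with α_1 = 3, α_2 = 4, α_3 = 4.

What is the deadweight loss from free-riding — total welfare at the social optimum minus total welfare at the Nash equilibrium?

81

Roommate i's FOC: ∂u_i/∂x_i = α_i − x_i = 0, so x_i* = α_i.
NE contributions = (3, 4, 4); X = 11.
W^NE = (Σα)·X − ½Σα_i² = 11² − ½·41 = 100.5.
Planner sets x_i = Σα_j = 11 for every i, so X^SO = 3·11 = 33.
W^SO = (Σα)·X^SO − ½·3·(Σα)² = (3/2)·11² = 181.5.
Deadweight loss = W^SO − W^NE = 81.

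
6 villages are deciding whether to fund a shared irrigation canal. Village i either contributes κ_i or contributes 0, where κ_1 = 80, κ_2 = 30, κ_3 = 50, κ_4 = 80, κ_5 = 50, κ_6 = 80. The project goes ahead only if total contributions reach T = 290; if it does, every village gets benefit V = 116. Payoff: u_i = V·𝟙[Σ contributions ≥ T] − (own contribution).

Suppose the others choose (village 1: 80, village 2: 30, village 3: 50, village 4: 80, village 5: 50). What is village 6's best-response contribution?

Others' total = 290 ≥ 290; contributing adds cost 80 for no extra benefit.
Best response: 0.

0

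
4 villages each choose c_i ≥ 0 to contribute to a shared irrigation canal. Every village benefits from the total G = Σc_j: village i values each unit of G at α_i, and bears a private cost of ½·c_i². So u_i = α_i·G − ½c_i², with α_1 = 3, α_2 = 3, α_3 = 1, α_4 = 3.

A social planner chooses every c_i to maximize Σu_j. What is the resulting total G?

Planner FOC: ∂(Σu_j)/∂c_i = (Σα_j) − c_i = 0, so c_i^SO = Σα_j = 10 for every i; G^SO = 40.

40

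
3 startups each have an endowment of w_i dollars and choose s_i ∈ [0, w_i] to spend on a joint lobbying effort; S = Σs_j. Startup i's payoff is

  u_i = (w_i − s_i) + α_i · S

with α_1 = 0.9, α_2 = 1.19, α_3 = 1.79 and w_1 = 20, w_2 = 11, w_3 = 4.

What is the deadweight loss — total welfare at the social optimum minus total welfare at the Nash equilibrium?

57.6

∂u_i/∂s_i = α_i − 1, so startup i contributes w_i if α_i > 1, else 0.
α_i > 1 for i ∈ {2, 3}; NE contributions (0, 11, 4), S = 15.
W^NE = Σw_i − S^NE + (Σα_i)·S^NE = 35 + 2.88·15 = 78.2.
Planner: ∂(Σu_j)/∂s_i = Σα_j − 1 = 2.88 > 0, so everyone contributes w_i; S^SO = 35, W^SO = 35 + 2.88·35 = 135.8.
Deadweight loss = 57.6.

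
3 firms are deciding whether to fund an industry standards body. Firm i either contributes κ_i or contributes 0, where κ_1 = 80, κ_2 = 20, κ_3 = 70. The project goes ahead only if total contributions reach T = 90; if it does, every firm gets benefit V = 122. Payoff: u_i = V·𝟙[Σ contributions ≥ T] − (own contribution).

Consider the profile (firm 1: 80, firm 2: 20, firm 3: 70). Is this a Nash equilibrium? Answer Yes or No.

Total = 170 ≥ 90: provided.
Firm 1 (pledges 80, payoff 42): dropping to 0 → total 90, payoff 122. Profitable deviation.

No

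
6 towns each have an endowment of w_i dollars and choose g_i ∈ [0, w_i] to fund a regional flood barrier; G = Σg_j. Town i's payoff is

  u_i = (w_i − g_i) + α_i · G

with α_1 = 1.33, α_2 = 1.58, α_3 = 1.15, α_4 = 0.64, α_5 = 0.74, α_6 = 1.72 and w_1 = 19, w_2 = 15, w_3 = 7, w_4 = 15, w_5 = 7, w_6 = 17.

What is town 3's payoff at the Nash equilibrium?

∂u_i/∂g_i = α_i − 1, so town i contributes w_i if α_i > 1, else 0.
α_i > 1 for i ∈ {1, 2, 3, 6}; NE contributions (19, 15, 7, 0, 0, 17), G = 58.
u_3 = (7 − 7) + 1.15·58 = 66.7.

66.7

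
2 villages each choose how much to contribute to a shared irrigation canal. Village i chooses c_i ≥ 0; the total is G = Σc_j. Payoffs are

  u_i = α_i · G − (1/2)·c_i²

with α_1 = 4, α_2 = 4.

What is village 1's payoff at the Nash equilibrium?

24

Village i's FOC: ∂u_i/∂c_i = α_i − c_i = 0, so c_i* = α_i.
NE contributions = (4, 4); G = 8.
u_1 = α_1·G − ½·(c_1)² = 4·8 − ½·4² = 24.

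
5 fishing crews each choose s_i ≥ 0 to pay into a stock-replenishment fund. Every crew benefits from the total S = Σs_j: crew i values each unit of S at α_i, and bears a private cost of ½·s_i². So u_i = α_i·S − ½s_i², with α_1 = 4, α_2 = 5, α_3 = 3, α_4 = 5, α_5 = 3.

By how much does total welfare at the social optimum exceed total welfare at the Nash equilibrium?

Crew i's FOC: ∂u_i/∂s_i = α_i − s_i = 0, so s_i* = α_i.
NE contributions = (4, 5, 3, 5, 3); S = 20.
W^NE = (Σα)·S − ½Σα_i² = 20² − ½·84 = 358.
Planner sets s_i = Σα_j = 20 for every i, so S^SO = 5·20 = 100.
W^SO = (Σα)·S^SO − ½·5·(Σα)² = (5/2)·20² = 1000.
Deadweight loss = W^SO − W^NE = 642.

642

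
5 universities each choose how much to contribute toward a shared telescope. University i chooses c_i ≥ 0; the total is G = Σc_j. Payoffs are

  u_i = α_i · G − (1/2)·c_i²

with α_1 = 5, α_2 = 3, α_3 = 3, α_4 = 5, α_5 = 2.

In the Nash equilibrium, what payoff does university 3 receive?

University i's FOC: ∂u_i/∂c_i = α_i − c_i = 0, so c_i* = α_i.
NE contributions = (5, 3, 3, 5, 2); G = 18.
u_3 = α_3·G − ½·(c_3)² = 3·18 − ½·3² = 49.5.

49.5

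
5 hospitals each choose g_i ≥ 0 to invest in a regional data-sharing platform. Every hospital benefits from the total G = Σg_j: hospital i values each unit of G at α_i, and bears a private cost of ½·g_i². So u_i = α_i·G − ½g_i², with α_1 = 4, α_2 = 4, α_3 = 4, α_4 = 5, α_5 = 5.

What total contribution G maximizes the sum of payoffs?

Planner FOC: ∂(Σu_j)/∂g_i = (Σα_j) − g_i = 0, so g_i^SO = Σα_j = 22 for every i; G^SO = 110.

110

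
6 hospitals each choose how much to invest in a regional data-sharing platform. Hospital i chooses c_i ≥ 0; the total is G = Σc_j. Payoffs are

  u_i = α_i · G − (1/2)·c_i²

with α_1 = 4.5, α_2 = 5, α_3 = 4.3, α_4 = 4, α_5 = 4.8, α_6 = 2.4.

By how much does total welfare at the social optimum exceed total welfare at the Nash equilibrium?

1304.27

Hospital i's FOC: ∂u_i/∂c_i = α_i − c_i = 0, so c_i* = α_i.
NE contributions = (4.5, 5, 4.3, 4, 4.8, 2.4); G = 25.
W^NE = (Σα)·G − ½Σα_i² = 25² − ½·108.54 = 570.73.
Planner sets c_i = Σα_j = 25 for every i, so G^SO = 6·25 = 150.
W^SO = (Σα)·G^SO − ½·6·(Σα)² = (6/2)·25² = 1875.
Deadweight loss = W^SO − W^NE = 1304.27.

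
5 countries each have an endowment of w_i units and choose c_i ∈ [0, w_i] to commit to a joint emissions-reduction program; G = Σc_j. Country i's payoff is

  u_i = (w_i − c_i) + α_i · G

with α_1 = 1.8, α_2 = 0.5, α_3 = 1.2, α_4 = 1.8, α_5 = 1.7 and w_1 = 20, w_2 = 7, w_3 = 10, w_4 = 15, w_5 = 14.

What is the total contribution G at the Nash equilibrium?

∂u_i/∂c_i = α_i − 1, so country i contributes w_i if α_i > 1, else 0.
α_i > 1 for i ∈ {1, 3, 4, 5}; NE contributions (20, 0, 10, 15, 14), G = 59.

59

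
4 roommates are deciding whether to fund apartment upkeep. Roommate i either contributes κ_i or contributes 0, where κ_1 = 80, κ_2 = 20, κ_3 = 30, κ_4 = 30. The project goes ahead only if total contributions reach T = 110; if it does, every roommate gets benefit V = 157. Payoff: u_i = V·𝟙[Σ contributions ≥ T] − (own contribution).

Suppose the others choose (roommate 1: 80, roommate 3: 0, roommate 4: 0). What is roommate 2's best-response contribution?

Others' total = 80. Even contributing 20 gives 100 < 110: no benefit either way.
Best response: 0.

0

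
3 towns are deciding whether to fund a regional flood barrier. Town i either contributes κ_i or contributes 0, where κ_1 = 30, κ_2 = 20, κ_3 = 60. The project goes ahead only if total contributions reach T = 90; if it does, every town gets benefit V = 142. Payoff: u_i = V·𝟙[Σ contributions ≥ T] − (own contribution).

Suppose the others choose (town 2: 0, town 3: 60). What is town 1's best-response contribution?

Others' total = 60. Contributing 30 brings total to 90 ≥ 90: gain V − κ_1 = 112.
Best response: 30.

30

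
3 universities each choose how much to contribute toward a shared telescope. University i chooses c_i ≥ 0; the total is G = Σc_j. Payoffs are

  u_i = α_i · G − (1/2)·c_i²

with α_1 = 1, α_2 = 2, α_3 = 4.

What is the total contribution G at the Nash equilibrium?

7

University i's FOC: ∂u_i/∂c_i = α_i − c_i = 0, so c_i* = α_i.
NE contributions = (1, 2, 4); G = 7.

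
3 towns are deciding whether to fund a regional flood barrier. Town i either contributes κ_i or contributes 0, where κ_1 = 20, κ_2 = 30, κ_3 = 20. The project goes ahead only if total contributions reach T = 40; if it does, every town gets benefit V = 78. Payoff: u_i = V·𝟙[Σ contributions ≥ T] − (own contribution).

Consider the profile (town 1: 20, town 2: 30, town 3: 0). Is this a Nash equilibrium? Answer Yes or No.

Yes

Total = 50 ≥ 40: provided.
Town 1 (pledges 20, payoff 58): dropping to 0 → total 30, payoff 0. No gain.
Town 2 (pledges 30, payoff 48): dropping to 0 → total 20, payoff 0. No gain.
Town 3 (pledges 0, payoff 78): pledging 20 → total 70, payoff 58. No gain.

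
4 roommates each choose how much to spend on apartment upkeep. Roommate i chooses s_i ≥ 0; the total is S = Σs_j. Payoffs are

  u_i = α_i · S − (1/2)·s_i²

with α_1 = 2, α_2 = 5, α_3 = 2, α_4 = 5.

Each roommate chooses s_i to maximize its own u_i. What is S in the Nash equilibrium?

Roommate i's FOC: ∂u_i/∂s_i = α_i − s_i = 0, so s_i* = α_i.
NE contributions = (2, 5, 2, 5); S = 14.

14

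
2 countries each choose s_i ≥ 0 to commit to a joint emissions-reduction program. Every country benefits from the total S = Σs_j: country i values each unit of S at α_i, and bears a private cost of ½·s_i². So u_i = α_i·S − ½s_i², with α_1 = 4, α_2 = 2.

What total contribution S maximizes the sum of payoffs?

Planner FOC: ∂(Σu_j)/∂s_i = (Σα_j) − s_i = 0, so s_i^SO = Σα_j = 6 for every i; S^SO = 12.

12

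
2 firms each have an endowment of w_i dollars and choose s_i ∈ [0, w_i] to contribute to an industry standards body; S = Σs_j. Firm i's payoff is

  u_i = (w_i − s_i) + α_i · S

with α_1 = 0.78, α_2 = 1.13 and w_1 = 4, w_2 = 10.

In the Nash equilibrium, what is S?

∂u_i/∂s_i = α_i − 1, so firm i contributes w_i if α_i > 1, else 0.
α_i > 1 for i ∈ {2}; NE contributions (0, 10), S = 10.

10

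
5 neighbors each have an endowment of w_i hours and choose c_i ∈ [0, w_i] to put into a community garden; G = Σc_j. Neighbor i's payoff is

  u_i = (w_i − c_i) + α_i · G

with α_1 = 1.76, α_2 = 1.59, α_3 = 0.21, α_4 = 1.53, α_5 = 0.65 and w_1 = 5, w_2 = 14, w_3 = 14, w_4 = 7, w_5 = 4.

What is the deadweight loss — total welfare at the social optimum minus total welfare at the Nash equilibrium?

85.32

∂u_i/∂c_i = α_i − 1, so neighbor i contributes w_i if α_i > 1, else 0.
α_i > 1 for i ∈ {1, 2, 4}; NE contributions (5, 14, 0, 7, 0), G = 26.
W^NE = Σw_i − G^NE + (Σα_i)·G^NE = 44 + 4.74·26 = 167.24.
Planner: ∂(Σu_j)/∂c_i = Σα_j − 1 = 4.74 > 0, so everyone contributes w_i; G^SO = 44, W^SO = 44 + 4.74·44 = 252.56.
Deadweight loss = 85.32.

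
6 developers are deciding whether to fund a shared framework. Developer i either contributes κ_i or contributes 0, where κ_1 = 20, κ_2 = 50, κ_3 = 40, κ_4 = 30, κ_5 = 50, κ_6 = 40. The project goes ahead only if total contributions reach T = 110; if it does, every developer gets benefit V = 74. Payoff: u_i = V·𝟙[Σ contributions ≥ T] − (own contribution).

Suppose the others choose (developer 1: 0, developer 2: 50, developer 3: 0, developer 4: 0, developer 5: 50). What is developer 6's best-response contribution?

Others' total = 100. Contributing 40 brings total to 140 ≥ 110: gain V − κ_6 = 34.
Best response: 40.

40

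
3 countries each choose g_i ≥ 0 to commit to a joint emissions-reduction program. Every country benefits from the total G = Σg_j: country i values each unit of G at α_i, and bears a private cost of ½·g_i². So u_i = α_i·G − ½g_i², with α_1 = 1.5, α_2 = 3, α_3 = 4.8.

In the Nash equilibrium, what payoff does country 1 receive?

Country i's FOC: ∂u_i/∂g_i = α_i − g_i = 0, so g_i* = α_i.
NE contributions = (1.5, 3, 4.8); G = 9.3.
u_1 = α_1·G − ½·(g_1)² = 1.5·9.3 − ½·1.5² = 12.825.

12.825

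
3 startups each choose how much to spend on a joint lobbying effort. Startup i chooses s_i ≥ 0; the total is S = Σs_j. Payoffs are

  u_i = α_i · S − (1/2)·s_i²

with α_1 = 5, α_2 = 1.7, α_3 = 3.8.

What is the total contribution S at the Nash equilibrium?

10.5

Startup i's FOC: ∂u_i/∂s_i = α_i − s_i = 0, so s_i* = α_i.
NE contributions = (5, 1.7, 3.8); S = 10.5.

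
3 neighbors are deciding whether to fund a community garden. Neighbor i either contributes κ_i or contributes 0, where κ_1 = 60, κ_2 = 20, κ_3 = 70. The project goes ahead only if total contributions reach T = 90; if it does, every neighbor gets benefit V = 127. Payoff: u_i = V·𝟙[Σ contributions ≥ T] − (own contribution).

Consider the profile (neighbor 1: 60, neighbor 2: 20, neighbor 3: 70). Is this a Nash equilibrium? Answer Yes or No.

No

Total = 150 ≥ 90: provided.
Neighbor 1 (pledges 60, payoff 67): dropping to 0 → total 90, payoff 127. Profitable deviation.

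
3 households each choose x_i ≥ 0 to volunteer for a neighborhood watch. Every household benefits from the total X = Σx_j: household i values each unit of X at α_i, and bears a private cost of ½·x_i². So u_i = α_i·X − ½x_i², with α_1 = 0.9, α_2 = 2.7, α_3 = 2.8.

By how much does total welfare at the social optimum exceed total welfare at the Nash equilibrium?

28.45

Household i's FOC: ∂u_i/∂x_i = α_i − x_i = 0, so x_i* = α_i.
NE contributions = (0.9, 2.7, 2.8); X = 6.4.
W^NE = (Σα)·X − ½Σα_i² = 6.4² − ½·15.94 = 32.99.
Planner sets x_i = Σα_j = 6.4 for every i, so X^SO = 3·6.4 = 19.2.
W^SO = (Σα)·X^SO − ½·3·(Σα)² = (3/2)·6.4² = 61.44.
Deadweight loss = W^SO − W^NE = 28.45.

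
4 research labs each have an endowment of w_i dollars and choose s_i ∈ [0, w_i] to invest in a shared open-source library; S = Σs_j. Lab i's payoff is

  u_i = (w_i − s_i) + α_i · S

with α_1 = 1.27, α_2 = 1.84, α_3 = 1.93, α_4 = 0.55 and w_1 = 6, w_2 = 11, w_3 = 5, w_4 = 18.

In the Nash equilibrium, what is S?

22

∂u_i/∂s_i = α_i − 1, so lab i contributes w_i if α_i > 1, else 0.
α_i > 1 for i ∈ {1, 2, 3}; NE contributions (6, 11, 5, 0), S = 22.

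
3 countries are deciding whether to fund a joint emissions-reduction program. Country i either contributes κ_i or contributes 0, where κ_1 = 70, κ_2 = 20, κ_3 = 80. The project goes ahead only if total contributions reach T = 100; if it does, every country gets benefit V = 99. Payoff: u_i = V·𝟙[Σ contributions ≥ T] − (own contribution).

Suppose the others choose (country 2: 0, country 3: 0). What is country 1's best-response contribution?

0

Others' total = 0. Even contributing 70 gives 70 < 100: no benefit either way.
Best response: 0.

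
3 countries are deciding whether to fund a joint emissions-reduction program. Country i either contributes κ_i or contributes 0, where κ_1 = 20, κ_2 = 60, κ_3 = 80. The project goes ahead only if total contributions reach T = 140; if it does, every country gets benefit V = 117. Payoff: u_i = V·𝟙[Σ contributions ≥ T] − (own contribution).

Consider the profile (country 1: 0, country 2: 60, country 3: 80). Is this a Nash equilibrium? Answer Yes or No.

Total = 140 ≥ 140: provided.
Country 1 (pledges 0, payoff 117): pledging 20 → total 160, payoff 97. No gain.
Country 2 (pledges 60, payoff 57): dropping to 0 → total 80, payoff 0. No gain.
Country 3 (pledges 80, payoff 37): dropping to 0 → total 60, payoff 0. No gain.

Yes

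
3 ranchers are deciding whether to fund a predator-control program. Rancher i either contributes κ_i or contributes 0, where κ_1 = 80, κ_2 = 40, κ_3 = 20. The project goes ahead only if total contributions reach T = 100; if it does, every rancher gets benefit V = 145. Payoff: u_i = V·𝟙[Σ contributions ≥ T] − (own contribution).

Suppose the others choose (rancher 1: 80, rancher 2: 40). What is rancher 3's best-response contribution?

Others' total = 120 ≥ 100; contributing adds cost 20 for no extra benefit.
Best response: 0.

0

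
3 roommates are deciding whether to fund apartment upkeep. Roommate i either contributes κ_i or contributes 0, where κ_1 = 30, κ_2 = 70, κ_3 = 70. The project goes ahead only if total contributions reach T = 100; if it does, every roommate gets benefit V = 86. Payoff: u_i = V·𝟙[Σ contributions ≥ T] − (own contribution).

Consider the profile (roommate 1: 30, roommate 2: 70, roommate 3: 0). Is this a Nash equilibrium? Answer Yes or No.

Total = 100 ≥ 100: provided.
Roommate 1 (pledges 30, payoff 56): dropping to 0 → total 70, payoff 0. No gain.
Roommate 2 (pledges 70, payoff 16): dropping to 0 → total 30, payoff 0. No gain.
Roommate 3 (pledges 0, payoff 86): pledging 70 → total 170, payoff 16. No gain.

Yes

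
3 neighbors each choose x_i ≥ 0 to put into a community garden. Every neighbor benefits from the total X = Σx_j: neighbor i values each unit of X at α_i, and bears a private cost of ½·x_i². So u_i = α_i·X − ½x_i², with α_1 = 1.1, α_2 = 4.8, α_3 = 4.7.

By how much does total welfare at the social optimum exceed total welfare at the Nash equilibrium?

79.35

Neighbor i's FOC: ∂u_i/∂x_i = α_i − x_i = 0, so x_i* = α_i.
NE contributions = (1.1, 4.8, 4.7); X = 10.6.
W^NE = (Σα)·X − ½Σα_i² = 10.6² − ½·46.34 = 89.19.
Planner sets x_i = Σα_j = 10.6 for every i, so X^SO = 3·10.6 = 31.8.
W^SO = (Σα)·X^SO − ½·3·(Σα)² = (3/2)·10.6² = 168.54.
Deadweight loss = W^SO − W^NE = 79.35.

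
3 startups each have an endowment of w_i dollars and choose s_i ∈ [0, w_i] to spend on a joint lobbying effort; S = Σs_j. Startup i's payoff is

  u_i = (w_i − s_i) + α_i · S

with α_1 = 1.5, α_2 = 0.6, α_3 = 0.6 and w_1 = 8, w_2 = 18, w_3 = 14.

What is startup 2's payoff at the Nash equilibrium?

∂u_i/∂s_i = α_i − 1, so startup i contributes w_i if α_i > 1, else 0.
α_i > 1 for i ∈ {1}; NE contributions (8, 0, 0), S = 8.
u_2 = (18 − 0) + 0.6·8 = 22.8.

22.8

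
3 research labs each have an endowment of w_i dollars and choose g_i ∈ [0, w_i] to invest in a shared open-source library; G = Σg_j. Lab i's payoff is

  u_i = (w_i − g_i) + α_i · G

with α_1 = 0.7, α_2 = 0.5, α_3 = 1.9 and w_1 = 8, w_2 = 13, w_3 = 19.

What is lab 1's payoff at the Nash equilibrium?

∂u_i/∂g_i = α_i − 1, so lab i contributes w_i if α_i > 1, else 0.
α_i > 1 for i ∈ {3}; NE contributions (0, 0, 19), G = 19.
u_1 = (8 − 0) + 0.7·19 = 21.3.

21.3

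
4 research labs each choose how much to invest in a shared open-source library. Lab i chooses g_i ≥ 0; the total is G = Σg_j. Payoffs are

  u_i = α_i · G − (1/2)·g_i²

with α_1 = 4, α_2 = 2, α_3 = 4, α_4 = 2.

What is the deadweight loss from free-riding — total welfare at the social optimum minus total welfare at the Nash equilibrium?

Lab i's FOC: ∂u_i/∂g_i = α_i − g_i = 0, so g_i* = α_i.
NE contributions = (4, 2, 4, 2); G = 12.
W^NE = (Σα)·G − ½Σα_i² = 12² − ½·40 = 124.
Planner sets g_i = Σα_j = 12 for every i, so G^SO = 4·12 = 48.
W^SO = (Σα)·G^SO − ½·4·(Σα)² = (4/2)·12² = 288.
Deadweight loss = W^SO − W^NE = 164.

164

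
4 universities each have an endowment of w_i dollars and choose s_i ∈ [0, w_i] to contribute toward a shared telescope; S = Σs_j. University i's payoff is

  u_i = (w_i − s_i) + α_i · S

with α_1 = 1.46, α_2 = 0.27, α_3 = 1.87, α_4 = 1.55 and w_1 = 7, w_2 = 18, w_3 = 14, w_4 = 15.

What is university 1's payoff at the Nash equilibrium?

52.56

∂u_i/∂s_i = α_i − 1, so university i contributes w_i if α_i > 1, else 0.
α_i > 1 for i ∈ {1, 3, 4}; NE contributions (7, 0, 14, 15), S = 36.
u_1 = (7 − 7) + 1.46·36 = 52.56.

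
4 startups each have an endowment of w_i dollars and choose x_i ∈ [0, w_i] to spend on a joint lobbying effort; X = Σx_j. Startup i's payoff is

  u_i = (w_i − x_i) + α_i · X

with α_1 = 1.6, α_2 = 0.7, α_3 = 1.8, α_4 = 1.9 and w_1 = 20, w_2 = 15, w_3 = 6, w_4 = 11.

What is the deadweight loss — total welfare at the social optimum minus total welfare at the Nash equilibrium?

∂u_i/∂x_i = α_i − 1, so startup i contributes w_i if α_i > 1, else 0.
α_i > 1 for i ∈ {1, 3, 4}; NE contributions (20, 0, 6, 11), X = 37.
W^NE = Σw_i − X^NE + (Σα_i)·X^NE = 52 + 5·37 = 237.
Planner: ∂(Σu_j)/∂x_i = Σα_j − 1 = 5 > 0, so everyone contributes w_i; X^SO = 52, W^SO = 52 + 5·52 = 312.
Deadweight loss = 75.

75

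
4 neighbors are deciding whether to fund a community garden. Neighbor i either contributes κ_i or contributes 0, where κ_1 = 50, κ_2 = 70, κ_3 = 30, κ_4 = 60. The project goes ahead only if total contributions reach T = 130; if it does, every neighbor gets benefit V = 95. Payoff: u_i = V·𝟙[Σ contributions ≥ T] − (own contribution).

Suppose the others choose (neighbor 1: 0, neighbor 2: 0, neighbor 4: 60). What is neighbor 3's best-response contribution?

0

Others' total = 60. Even contributing 30 gives 90 < 130: no benefit either way.
Best response: 0.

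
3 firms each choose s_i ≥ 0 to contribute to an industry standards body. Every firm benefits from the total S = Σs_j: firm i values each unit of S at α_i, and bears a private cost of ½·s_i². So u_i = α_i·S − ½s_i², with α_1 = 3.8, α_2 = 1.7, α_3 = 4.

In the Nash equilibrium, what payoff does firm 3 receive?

Firm i's FOC: ∂u_i/∂s_i = α_i − s_i = 0, so s_i* = α_i.
NE contributions = (3.8, 1.7, 4); S = 9.5.
u_3 = α_3·S − ½·(s_3)² = 4·9.5 − ½·4² = 30.

30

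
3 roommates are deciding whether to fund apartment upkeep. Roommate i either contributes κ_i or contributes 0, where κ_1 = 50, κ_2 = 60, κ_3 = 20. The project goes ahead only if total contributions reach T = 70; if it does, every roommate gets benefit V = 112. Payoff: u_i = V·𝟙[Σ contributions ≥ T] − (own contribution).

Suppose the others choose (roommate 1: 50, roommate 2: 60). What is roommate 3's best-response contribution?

0

Others' total = 110 ≥ 70; contributing adds cost 20 for no extra benefit.
Best response: 0.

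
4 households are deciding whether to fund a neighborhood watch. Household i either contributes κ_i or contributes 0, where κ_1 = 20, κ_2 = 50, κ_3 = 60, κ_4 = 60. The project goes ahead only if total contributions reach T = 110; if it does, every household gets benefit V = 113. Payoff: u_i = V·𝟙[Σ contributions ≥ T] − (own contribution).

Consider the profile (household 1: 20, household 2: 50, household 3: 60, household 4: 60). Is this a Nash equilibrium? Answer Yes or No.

No

Total = 190 ≥ 110: provided.
Household 1 (pledges 20, payoff 93): dropping to 0 → total 170, payoff 113. Profitable deviation.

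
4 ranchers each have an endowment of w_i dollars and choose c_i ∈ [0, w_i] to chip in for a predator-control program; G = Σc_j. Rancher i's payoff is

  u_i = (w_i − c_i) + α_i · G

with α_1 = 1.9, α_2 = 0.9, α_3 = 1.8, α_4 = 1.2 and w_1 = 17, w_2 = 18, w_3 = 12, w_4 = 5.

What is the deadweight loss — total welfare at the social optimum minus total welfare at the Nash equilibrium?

∂u_i/∂c_i = α_i − 1, so rancher i contributes w_i if α_i > 1, else 0.
α_i > 1 for i ∈ {1, 3, 4}; NE contributions (17, 0, 12, 5), G = 34.
W^NE = Σw_i − G^NE + (Σα_i)·G^NE = 52 + 4.8·34 = 215.2.
Planner: ∂(Σu_j)/∂c_i = Σα_j − 1 = 4.8 > 0, so everyone contributes w_i; G^SO = 52, W^SO = 52 + 4.8·52 = 301.6.
Deadweight loss = 86.4.

86.4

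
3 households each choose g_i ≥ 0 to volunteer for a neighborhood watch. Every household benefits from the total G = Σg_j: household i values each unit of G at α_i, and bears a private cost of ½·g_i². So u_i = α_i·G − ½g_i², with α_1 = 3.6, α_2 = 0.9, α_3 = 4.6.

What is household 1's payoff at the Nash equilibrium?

Household i's FOC: ∂u_i/∂g_i = α_i − g_i = 0, so g_i* = α_i.
NE contributions = (3.6, 0.9, 4.6); G = 9.1.
u_1 = α_1·G − ½·(g_1)² = 3.6·9.1 − ½·3.6² = 26.28.

26.28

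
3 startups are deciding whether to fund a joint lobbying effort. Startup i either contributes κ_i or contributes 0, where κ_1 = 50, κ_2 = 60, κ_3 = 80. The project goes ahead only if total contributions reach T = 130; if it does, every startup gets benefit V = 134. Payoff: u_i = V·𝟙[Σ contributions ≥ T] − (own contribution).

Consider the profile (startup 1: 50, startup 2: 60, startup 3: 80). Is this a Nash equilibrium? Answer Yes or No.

No

Total = 190 ≥ 130: provided.
Startup 1 (pledges 50, payoff 84): dropping to 0 → total 140, payoff 134. Profitable deviation.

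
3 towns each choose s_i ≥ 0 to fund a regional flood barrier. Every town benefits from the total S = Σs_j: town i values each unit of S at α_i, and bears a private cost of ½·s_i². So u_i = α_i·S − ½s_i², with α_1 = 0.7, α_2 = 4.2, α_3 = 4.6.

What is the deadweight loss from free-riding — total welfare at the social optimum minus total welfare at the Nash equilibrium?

64.77

Town i's FOC: ∂u_i/∂s_i = α_i − s_i = 0, so s_i* = α_i.
NE contributions = (0.7, 4.2, 4.6); S = 9.5.
W^NE = (Σα)·S − ½Σα_i² = 9.5² − ½·39.29 = 70.605.
Planner sets s_i = Σα_j = 9.5 for every i, so S^SO = 3·9.5 = 28.5.
W^SO = (Σα)·S^SO − ½·3·(Σα)² = (3/2)·9.5² = 135.375.
Deadweight loss = W^SO − W^NE = 64.77.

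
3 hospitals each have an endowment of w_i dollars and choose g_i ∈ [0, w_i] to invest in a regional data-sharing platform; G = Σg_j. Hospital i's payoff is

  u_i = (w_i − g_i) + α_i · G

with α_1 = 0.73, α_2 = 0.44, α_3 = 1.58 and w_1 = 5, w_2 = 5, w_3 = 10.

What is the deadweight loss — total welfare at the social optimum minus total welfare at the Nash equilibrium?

∂u_i/∂g_i = α_i − 1, so hospital i contributes w_i if α_i > 1, else 0.
α_i > 1 for i ∈ {3}; NE contributions (0, 0, 10), G = 10.
W^NE = Σw_i − G^NE + (Σα_i)·G^NE = 20 + 1.75·10 = 37.5.
Planner: ∂(Σu_j)/∂g_i = Σα_j − 1 = 1.75 > 0, so everyone contributes w_i; G^SO = 20, W^SO = 20 + 1.75·20 = 55.
Deadweight loss = 17.5.

17.5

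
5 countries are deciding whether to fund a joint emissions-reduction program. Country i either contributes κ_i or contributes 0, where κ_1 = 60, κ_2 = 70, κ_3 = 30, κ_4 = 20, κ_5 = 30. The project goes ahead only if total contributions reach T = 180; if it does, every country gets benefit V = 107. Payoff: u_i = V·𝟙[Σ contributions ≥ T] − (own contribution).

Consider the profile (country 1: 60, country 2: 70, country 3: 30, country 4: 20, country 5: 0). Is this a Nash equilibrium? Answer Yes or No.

Total = 180 ≥ 180: provided.
Country 1 (pledges 60, payoff 47): dropping to 0 → total 120, payoff 0. No gain.
Country 2 (pledges 70, payoff 37): dropping to 0 → total 110, payoff 0. No gain.
Country 3 (pledges 30, payoff 77): dropping to 0 → total 150, payoff 0. No gain.
Country 4 (pledges 20, payoff 87): dropping to 0 → total 160, payoff 0. No gain.
Country 5 (pledges 0, payoff 107): pledging 30 → total 210, payoff 77. No gain.

Yes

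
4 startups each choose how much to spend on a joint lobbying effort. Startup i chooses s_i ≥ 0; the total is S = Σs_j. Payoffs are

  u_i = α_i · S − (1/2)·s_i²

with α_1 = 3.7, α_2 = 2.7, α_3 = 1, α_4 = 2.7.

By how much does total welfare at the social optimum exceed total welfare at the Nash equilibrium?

116.645

Startup i's FOC: ∂u_i/∂s_i = α_i − s_i = 0, so s_i* = α_i.
NE contributions = (3.7, 2.7, 1, 2.7); S = 10.1.
W^NE = (Σα)·S − ½Σα_i² = 10.1² − ½·29.27 = 87.375.
Planner sets s_i = Σα_j = 10.1 for every i, so S^SO = 4·10.1 = 40.4.
W^SO = (Σα)·S^SO − ½·4·(Σα)² = (4/2)·10.1² = 204.02.
Deadweight loss = W^SO − W^NE = 116.645.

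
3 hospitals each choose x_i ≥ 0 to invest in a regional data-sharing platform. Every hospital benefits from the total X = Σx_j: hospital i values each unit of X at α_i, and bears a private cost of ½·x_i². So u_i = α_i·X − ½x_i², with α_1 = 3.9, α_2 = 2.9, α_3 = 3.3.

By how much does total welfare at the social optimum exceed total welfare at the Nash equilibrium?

Hospital i's FOC: ∂u_i/∂x_i = α_i − x_i = 0, so x_i* = α_i.
NE contributions = (3.9, 2.9, 3.3); X = 10.1.
W^NE = (Σα)·X − ½Σα_i² = 10.1² − ½·34.51 = 84.755.
Planner sets x_i = Σα_j = 10.1 for every i, so X^SO = 3·10.1 = 30.3.
W^SO = (Σα)·X^SO − ½·3·(Σα)² = (3/2)·10.1² = 153.015.
Deadweight loss = W^SO − W^NE = 68.26.

68.26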